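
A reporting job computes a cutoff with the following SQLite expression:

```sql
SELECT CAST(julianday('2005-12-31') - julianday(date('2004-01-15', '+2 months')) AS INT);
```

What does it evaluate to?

Adding +2 months to 2004-01-15 gives 2004-03-15.
16 days remain in March 2004 after the 15th (31 − 15).
Full months from April 2004 through November 2005 contribute their day counts.
Then 31 days into December 2005.
Total: 16 + 30 + 31 + 30 + 31 + 31 + 30 + 31 + 30 + 31 + 31 + 28 + 31 + 30 + 31 + 30 + 31 + 31 + 30 + 31 + 30 + 31 = 656.

656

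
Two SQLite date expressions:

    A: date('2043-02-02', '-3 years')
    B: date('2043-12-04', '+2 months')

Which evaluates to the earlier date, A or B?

A

A = 2040-02-02.
B = 2044-02-04.
A is earlier.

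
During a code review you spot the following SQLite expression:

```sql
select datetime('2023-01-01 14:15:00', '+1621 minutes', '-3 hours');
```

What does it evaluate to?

1621 minutes = 27h 1m; +1621 minutes from 2023-01-01 14:15:00 is 2023-01-02 17:16:00 (crosses midnight).
-3 hours from 2023-01-02 17:16:00 is 2023-01-02 14:16:00.

2023-01-02 14:16:00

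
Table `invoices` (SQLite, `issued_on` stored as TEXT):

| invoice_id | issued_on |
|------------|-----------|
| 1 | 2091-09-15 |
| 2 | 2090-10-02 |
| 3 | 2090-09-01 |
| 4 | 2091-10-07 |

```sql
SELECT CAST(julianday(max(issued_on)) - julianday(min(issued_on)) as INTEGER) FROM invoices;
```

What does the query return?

MIN = 2090-09-01, MAX = 2091-10-07.
29 days remain in September 2090 after the 1st (30 − 1).
Full months from October 2090 through September 2091 contribute their day counts.
Then 7 days into October 2091.
Total: 29 + 31 + 30 + 31 + 31 + 28 + 31 + 30 + 31 + 30 + 31 + 31 + 30 + 7 = 401.

401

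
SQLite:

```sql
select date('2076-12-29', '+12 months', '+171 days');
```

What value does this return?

2078-06-18

Adding +12 months to 2076-12-29 gives 2077-12-29.
Applying '+171 days' to 2077-12-29: counting 171 days forward gives 2078-06-18.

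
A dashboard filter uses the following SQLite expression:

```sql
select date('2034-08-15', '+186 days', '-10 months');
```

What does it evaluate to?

Applying '+186 days' to 2034-08-15: counting 186 days forward gives 2035-02-17.
Adding -10 months to 2035-02-17 gives 2034-04-17.

2034-04-17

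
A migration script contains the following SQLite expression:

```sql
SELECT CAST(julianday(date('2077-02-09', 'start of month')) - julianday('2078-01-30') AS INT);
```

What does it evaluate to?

`start of month` rewinds 2077-02-09 to 2077-02-01.
27 days remain in February 2077 after the 1st (28 − 1).
Full months from March 2077 through December 2077 contribute their day counts.
Then 30 days into January 2078.
Total: 27 + 31 + 30 + 31 + 30 + 31 + 31 + 30 + 31 + 30 + 31 + 30 = 363.
The subtraction is earlier − later, so the result is −363 → -363.

-363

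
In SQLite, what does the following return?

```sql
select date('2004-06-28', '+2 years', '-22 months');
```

Adding +2 years to 2004-06-28 gives 2006-06-28.
Adding -22 months to 2006-06-28 gives 2004-08-28.

2004-08-28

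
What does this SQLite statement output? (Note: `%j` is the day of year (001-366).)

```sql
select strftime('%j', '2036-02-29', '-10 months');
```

119

First apply '-10 months': 2036-02-29 → 2035-04-29.
Day-of-year for 2035-04-29: days since 2035-01-01 inclusive = 119, zero-padded to 119.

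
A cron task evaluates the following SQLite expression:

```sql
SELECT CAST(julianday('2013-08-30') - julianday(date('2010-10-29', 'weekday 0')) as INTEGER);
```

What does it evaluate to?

1034

`weekday 0` advances to the next Sunday; 2010-10-29 is a Friday, so it moves forward to 2010-10-31.
0 days remain in October 2010 after the 31st (31 − 31).
Full months from November 2010 through July 2013 contribute their day counts.
Then 30 days into August 2013.
Total: 0 + 30 + 31 + 31 + 28 + 31 + 30 + 31 + 30 + 31 + 31 + 30 + 31 + 30 + 31 + 31 + 29 + 31 + 30 + 31 + 30 + 31 + 31 + 30 + 31 + 30 + 31 + 31 + 28 + 31 + 30 + 31 + 30 + 31 + 30 = 1034.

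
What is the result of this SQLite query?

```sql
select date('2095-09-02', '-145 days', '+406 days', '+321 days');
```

2097-04-06

Applying '-145 days' to 2095-09-02: counting 145 days back gives 2095-04-10.
Applying '+406 days' to 2095-04-10: counting 406 days forward gives 2096-05-20.
Applying '+321 days' to 2096-05-20: counting 321 days forward gives 2097-04-06.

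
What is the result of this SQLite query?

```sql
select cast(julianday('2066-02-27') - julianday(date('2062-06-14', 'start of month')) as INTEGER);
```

1367

`start of month` rewinds 2062-06-14 to 2062-06-01.
29 days remain in June 2062 after the 1st (30 − 1).
Full months from July 2062 through January 2066 contribute their day counts.
Then 27 days into February 2066.
Total: 29 + 31 + 31 + 30 + 31 + 30 + 31 + 31 + 28 + 31 + 30 + 31 + 30 + 31 + 31 + 30 + 31 + 30 + 31 + 31 + 29 + 31 + 30 + 31 + 30 + 31 + 31 + 30 + 31 + 30 + 31 + 31 + 28 + 31 + 30 + 31 + 30 + 31 + 31 + 30 + 31 + 30 + 31 + 31 + 27 = 1367.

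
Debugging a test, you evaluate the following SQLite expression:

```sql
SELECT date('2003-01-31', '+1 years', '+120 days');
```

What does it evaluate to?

Adding +1 year to 2003-01-31 gives 2004-01-31.
Applying '+120 days' to 2004-01-31: counting 120 days forward gives 2004-05-30.

2004-05-30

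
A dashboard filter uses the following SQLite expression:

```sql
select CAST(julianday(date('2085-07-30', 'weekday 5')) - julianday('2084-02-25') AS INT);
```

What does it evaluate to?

`weekday 5` advances to the next Friday; 2085-07-30 is a Monday, so it moves forward to 2085-08-03.
4 days remain in February 2084 after the 25th (29 − 25).
Full months from March 2084 through July 2085 contribute their day counts.
Then 3 days into August 2085.
Total: 4 + 31 + 30 + 31 + 30 + 31 + 31 + 30 + 31 + 30 + 31 + 31 + 28 + 31 + 30 + 31 + 30 + 31 + 3 = 525.

525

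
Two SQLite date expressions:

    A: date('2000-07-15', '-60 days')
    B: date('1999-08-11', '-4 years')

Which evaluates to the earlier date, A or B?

B

A = 2000-05-16.
B = 1995-08-11.
B is earlier.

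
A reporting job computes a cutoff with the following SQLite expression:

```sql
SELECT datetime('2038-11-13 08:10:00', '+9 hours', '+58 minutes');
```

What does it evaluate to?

2038-11-13 18:08:00

+9 hours from 2038-11-13 08:10:00 is 2038-11-13 17:10:00.
+58 minutes from 2038-11-13 17:10:00 is 2038-11-13 18:08:00.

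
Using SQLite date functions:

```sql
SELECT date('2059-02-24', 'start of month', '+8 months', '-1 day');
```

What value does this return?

2059-09-30

`start of month` rewinds 2059-02-24 to 2059-02-01.
Adding +8 months to 2059-02-01 gives 2059-10-01.
Going back 1 day from 2059-10-01 reaches 2059-09-30 (last day of September, 30 days).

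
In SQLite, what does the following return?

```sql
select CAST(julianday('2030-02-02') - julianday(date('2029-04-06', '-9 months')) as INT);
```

Adding -9 months to 2029-04-06 gives 2028-07-06.
25 days remain in July 2028 after the 6th (31 − 6).
Full months from August 2028 through January 2030 contribute their day counts.
Then 2 days into February 2030.
Total: 25 + 31 + 30 + 31 + 30 + 31 + 31 + 28 + 31 + 30 + 31 + 30 + 31 + 31 + 30 + 31 + 30 + 31 + 31 + 2 = 576.

576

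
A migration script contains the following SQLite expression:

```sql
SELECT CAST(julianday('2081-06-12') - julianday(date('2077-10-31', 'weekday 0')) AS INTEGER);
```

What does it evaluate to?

1320

`weekday 0` advances to the next Sunday; 2077-10-31 is already a Sunday, so it stays at 2077-10-31.
0 days remain in October 2077 after the 31st (31 − 31).
Full months from November 2077 through May 2081 contribute their day counts.
Then 12 days into June 2081.
Total: 0 + 30 + 31 + 31 + 28 + 31 + 30 + 31 + 30 + 31 + 31 + 30 + 31 + 30 + 31 + 31 + 28 + 31 + 30 + 31 + 30 + 31 + 31 + 30 + 31 + 30 + 31 + 31 + 29 + 31 + 30 + 31 + 30 + 31 + 31 + 30 + 31 + 30 + 31 + 31 + 28 + 31 + 30 + 31 + 12 = 1320.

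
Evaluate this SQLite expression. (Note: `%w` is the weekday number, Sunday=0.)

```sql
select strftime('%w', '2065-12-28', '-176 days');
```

0

First apply '-176 days': 2065-12-28 → 2065-07-05.
2065-07-05 is a Sunday; with Sunday=0 that is 0.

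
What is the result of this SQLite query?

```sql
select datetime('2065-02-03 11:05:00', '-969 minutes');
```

969 minutes = 16h 9m; -969 minutes from 2065-02-03 11:05:00 is 2065-02-02 18:56:00 (crosses midnight).

2065-02-02 18:56:00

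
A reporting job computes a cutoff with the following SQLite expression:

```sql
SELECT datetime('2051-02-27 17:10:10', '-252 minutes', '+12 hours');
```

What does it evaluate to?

252 minutes = 4h 12m; -252 minutes from 2051-02-27 17:10:10 is 2051-02-27 12:58:10.
+12 hours from 2051-02-27 12:58:10 is 2051-02-28 00:58:10 (crosses midnight).

2051-02-28 00:58:10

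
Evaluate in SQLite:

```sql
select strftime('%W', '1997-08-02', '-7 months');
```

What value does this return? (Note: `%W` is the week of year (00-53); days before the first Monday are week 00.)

00

First apply '-7 months': 1997-08-02 → 1997-01-02.
1997-01-02 is a Thursday. SQLite's %W counts Mondays since the year started; the result is 00.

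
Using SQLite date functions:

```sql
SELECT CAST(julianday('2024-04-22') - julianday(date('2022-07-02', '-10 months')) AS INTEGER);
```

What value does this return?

Adding -10 months to 2022-07-02 gives 2021-09-02.
28 days remain in September 2021 after the 2nd (30 − 2).
Full months from October 2021 through March 2024 contribute their day counts.
Then 22 days into April 2024.
Total: 28 + 31 + 30 + 31 + 31 + 28 + 31 + 30 + 31 + 30 + 31 + 31 + 30 + 31 + 30 + 31 + 31 + 28 + 31 + 30 + 31 + 30 + 31 + 31 + 30 + 31 + 30 + 31 + 31 + 29 + 31 + 22 = 963.

963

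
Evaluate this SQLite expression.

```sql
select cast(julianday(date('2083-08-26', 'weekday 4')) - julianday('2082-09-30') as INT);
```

`weekday 4` advances to the next Thursday; 2083-08-26 is already a Thursday, so it stays at 2083-08-26.
0 days remain in September 2082 after the 30th (30 − 30).
Full months from October 2082 through July 2083 contribute their day counts.
Then 26 days into August 2083.
Total: 0 + 31 + 30 + 31 + 31 + 28 + 31 + 30 + 31 + 30 + 31 + 26 = 330.

330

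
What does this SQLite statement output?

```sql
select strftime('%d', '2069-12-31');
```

`%d` extracts the 2-digit day of month: 31.

31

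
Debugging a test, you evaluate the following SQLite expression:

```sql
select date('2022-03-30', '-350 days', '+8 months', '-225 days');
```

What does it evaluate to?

2021-05-03

Applying '-350 days' to 2022-03-30: counting 350 days back gives 2021-04-14.
Adding +8 months to 2021-04-14 gives 2021-12-14.
Applying '-225 days' to 2021-12-14: counting 225 days back gives 2021-05-03.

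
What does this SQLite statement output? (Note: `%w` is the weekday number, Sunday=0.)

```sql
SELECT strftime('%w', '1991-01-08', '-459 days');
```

5

First apply '-459 days': 1991-01-08 → 1989-10-06.
1989-10-06 is a Friday; with Sunday=0 that is 5.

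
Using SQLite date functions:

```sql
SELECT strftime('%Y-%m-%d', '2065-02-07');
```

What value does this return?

`%Y-%m-%d` extracts the ISO date: 2065-02-07.

2065-02-07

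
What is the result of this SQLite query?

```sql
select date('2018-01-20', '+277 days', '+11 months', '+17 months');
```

2021-02-24

Applying '+277 days' to 2018-01-20: counting 277 days forward gives 2018-10-24.
Adding +11 months to 2018-10-24 gives 2019-09-24.
Adding +17 months to 2019-09-24 gives 2021-02-24.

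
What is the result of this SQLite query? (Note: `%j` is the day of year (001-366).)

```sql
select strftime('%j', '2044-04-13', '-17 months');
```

317

First apply '-17 months': 2044-04-13 → 2042-11-13.
Day-of-year for 2042-11-13: days since 2042-01-01 inclusive = 317, zero-padded to 317.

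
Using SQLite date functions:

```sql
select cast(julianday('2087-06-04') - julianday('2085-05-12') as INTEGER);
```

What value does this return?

753

19 days remain in May 2085 after the 12th (31 − 12).
Full months from June 2085 through May 2087 contribute their day counts.
Then 4 days into June 2087.
Total: 19 + 30 + 31 + 31 + 30 + 31 + 30 + 31 + 31 + 28 + 31 + 30 + 31 + 30 + 31 + 31 + 30 + 31 + 30 + 31 + 31 + 28 + 31 + 30 + 31 + 4 = 753.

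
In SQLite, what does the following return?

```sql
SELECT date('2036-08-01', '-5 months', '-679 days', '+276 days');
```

Adding -5 months to 2036-08-01 gives 2036-03-01.
Applying '-679 days' to 2036-03-01: counting 679 days back gives 2034-04-22.
Applying '+276 days' to 2034-04-22: counting 276 days forward gives 2035-01-23.

2035-01-23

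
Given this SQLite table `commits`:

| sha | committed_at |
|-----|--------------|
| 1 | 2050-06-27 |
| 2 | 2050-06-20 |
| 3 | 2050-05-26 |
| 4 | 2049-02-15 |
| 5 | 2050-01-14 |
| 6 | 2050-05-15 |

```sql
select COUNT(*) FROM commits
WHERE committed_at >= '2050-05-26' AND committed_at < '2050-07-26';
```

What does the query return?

3

Rows in [2050-05-26, 2050-07-26): 2050-06-27, 2050-06-20, 2050-05-26 → 3 rows.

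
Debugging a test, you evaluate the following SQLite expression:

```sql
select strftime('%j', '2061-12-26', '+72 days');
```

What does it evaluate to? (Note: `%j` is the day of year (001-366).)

067

First apply '+72 days': 2061-12-26 → 2062-03-08.
Day-of-year for 2062-03-08: days since 2062-01-01 inclusive = 67, zero-padded to 067.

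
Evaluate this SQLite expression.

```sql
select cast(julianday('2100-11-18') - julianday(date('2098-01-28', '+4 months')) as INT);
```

904

Adding +4 months to 2098-01-28 gives 2098-05-28.
3 days remain in May 2098 after the 28th (31 − 28).
Full months from June 2098 through October 2100 contribute their day counts.
Then 18 days into November 2100.
Total: 3 + 30 + 31 + 31 + 30 + 31 + 30 + 31 + 31 + 28 + 31 + 30 + 31 + 30 + 31 + 31 + 30 + 31 + 30 + 31 + 31 + 28 + 31 + 30 + 31 + 30 + 31 + 31 + 30 + 31 + 18 = 904.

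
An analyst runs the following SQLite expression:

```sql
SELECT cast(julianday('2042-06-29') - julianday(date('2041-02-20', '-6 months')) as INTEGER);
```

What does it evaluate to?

Adding -6 months to 2041-02-20 gives 2040-08-20.
11 days remain in August 2040 after the 20th (31 − 20).
Full months from September 2040 through May 2042 contribute their day counts.
Then 29 days into June 2042.
Total: 11 + 30 + 31 + 30 + 31 + 31 + 28 + 31 + 30 + 31 + 30 + 31 + 31 + 30 + 31 + 30 + 31 + 31 + 28 + 31 + 30 + 31 + 29 = 678.

678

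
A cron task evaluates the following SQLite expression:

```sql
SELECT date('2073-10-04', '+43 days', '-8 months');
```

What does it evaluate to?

2073-03-16

Applying '+43 days' to 2073-10-04: counting 43 days forward gives 2073-11-16.
Adding -8 months to 2073-11-16 gives 2073-03-16.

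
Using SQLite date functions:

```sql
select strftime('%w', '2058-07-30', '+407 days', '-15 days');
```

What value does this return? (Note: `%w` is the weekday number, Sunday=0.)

First apply '+407 days', '-15 days': 2058-07-30 → 2059-08-26.
2059-08-26 is a Tuesday; with Sunday=0 that is 2.

2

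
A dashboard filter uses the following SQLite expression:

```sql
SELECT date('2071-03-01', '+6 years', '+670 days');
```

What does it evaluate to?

2078-12-31

Adding +6 years to 2071-03-01 gives 2077-03-01.
Applying '+670 days' to 2077-03-01: counting 670 days forward gives 2078-12-31.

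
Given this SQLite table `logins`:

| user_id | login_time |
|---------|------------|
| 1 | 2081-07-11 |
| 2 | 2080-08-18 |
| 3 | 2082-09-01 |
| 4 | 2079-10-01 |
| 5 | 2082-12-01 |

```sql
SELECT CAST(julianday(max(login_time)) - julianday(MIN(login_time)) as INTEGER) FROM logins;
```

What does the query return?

1157

MIN = 2079-10-01, MAX = 2082-12-01.
30 days remain in October 2079 after the 1st (31 − 1).
Full months from November 2079 through November 2082 contribute their day counts.
Then 1 day into December 2082.
Total: 30 + 30 + 31 + 31 + 29 + 31 + 30 + 31 + 30 + 31 + 31 + 30 + 31 + 30 + 31 + 31 + 28 + 31 + 30 + 31 + 30 + 31 + 31 + 30 + 31 + 30 + 31 + 31 + 28 + 31 + 30 + 31 + 30 + 31 + 31 + 30 + 31 + 30 + 1 = 1157.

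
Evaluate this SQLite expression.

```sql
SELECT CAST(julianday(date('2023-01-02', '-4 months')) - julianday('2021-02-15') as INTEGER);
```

564

Adding -4 months to 2023-01-02 gives 2022-09-02.
13 days remain in February 2021 after the 15th (28 − 15).
Full months from March 2021 through August 2022 contribute their day counts.
Then 2 days into September 2022.
Total: 13 + 31 + 30 + 31 + 30 + 31 + 31 + 30 + 31 + 30 + 31 + 31 + 28 + 31 + 30 + 31 + 30 + 31 + 31 + 2 = 564.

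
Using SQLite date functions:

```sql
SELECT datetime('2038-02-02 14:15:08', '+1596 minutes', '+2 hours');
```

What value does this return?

2038-02-03 18:51:08

1596 minutes = 26h 36m; +1596 minutes from 2038-02-02 14:15:08 is 2038-02-03 16:51:08 (crosses midnight).
+2 hours from 2038-02-03 16:51:08 is 2038-02-03 18:51:08.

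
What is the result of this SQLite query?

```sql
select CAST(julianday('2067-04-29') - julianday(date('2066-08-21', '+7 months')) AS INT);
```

Adding +7 months to 2066-08-21 gives 2067-03-21.
10 days remain in March 2067 after the 21st (31 − 21).
Then 29 days into April 2067.
Total: 10 + 29 = 39.

39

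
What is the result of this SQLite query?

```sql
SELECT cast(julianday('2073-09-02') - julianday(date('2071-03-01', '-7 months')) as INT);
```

Adding -7 months to 2071-03-01 gives 2070-08-01.
30 days remain in August 2070 after the 1st (31 − 1).
Full months from September 2070 through August 2073 contribute their day counts.
Then 2 days into September 2073.
Total: 30 + 30 + 31 + 30 + 31 + 31 + 28 + 31 + 30 + 31 + 30 + 31 + 31 + 30 + 31 + 30 + 31 + 31 + 29 + 31 + 30 + 31 + 30 + 31 + 31 + 30 + 31 + 30 + 31 + 31 + 28 + 31 + 30 + 31 + 30 + 31 + 31 + 2 = 1128.

1128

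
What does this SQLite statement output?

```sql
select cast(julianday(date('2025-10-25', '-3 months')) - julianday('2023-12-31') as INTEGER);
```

572

Adding -3 months to 2025-10-25 gives 2025-07-25.
0 days remain in December 2023 after the 31st (31 − 31).
Full months from January 2024 through June 2025 contribute their day counts.
Then 25 days into July 2025.
Total: 0 + 31 + 29 + 31 + 30 + 31 + 30 + 31 + 31 + 30 + 31 + 30 + 31 + 31 + 28 + 31 + 30 + 31 + 30 + 25 = 572.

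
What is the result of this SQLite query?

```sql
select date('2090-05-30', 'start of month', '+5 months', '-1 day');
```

2090-09-30

`start of month` rewinds 2090-05-30 to 2090-05-01.
Adding +5 months to 2090-05-01 gives 2090-10-01.
Going back 1 day from 2090-10-01 reaches 2090-09-30 (last day of September, 30 days).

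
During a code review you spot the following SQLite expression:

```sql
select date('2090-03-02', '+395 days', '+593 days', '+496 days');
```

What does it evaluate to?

2094-03-25

Applying '+395 days' to 2090-03-02: counting 395 days forward gives 2091-04-01.
Applying '+593 days' to 2091-04-01: counting 593 days forward gives 2092-11-14.
Applying '+496 days' to 2092-11-14: counting 496 days forward gives 2094-03-25.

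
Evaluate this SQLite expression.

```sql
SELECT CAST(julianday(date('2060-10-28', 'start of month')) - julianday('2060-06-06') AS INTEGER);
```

`start of month` rewinds 2060-10-28 to 2060-10-01.
24 days remain in June 2060 after the 6th (30 − 6).
July 2060: 31 days.
August 2060: 31 days.
September 2060: 30 days.
Then 1 day into October 2060.
Total: 24 + 31 + 31 + 30 + 1 = 117.

117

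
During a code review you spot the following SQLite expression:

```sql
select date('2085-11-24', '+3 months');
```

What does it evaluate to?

2086-02-24

Adding +3 months to 2085-11-24 gives 2086-02-24.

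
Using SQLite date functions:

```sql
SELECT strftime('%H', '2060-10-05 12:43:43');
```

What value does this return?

`%H` extracts the 2-digit hour (00-23): 12.

12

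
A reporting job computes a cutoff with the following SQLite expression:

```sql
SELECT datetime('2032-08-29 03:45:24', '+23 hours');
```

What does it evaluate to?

2032-08-30 02:45:24

+23 hours from 2032-08-29 03:45:24 is 2032-08-30 02:45:24 (crosses midnight).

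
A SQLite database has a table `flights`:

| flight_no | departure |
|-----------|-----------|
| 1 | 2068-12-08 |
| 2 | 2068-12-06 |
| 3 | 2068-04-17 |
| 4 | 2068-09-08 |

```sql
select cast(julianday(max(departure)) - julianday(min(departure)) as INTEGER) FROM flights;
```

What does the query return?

235

MIN = 2068-04-17, MAX = 2068-12-08.
13 days remain in April 2068 after the 17th (30 − 17).
Full months from May 2068 through November 2068 contribute their day counts.
Then 8 days into December 2068.
Total: 13 + 31 + 30 + 31 + 31 + 30 + 31 + 30 + 8 = 235.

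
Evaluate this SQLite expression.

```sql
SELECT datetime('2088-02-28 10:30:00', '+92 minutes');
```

92 minutes = 1h 32m; +92 minutes from 2088-02-28 10:30:00 is 2088-02-28 12:02:00.

2088-02-28 12:02:00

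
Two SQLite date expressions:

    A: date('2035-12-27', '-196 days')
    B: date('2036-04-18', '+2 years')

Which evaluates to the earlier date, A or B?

A = 2035-06-14.
B = 2038-04-18.
A is earlier.

A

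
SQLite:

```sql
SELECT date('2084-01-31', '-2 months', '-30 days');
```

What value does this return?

2083-11-01

Adding -2 months to 2084-01-31 targets 2083-11-31. November 2083 has only 30 days, so SQLite normalizes the 1-day overflow forward to 2083-12-01.
Going back 1 day from 2083-12-01 reaches 2083-11-30 (last day of November, 30 days).
Going back 29 days within November lands on 2083-11-01.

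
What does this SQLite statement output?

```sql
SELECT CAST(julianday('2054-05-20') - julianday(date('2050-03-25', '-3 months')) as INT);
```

1607

Adding -3 months to 2050-03-25 gives 2049-12-25.
6 days remain in December 2049 after the 25th (31 − 25).
Full months from January 2050 through April 2054 contribute their day counts.
Then 20 days into May 2054.
Total: 6 + 31 + 28 + 31 + 30 + 31 + 30 + 31 + 31 + 30 + 31 + 30 + 31 + 31 + 28 + 31 + 30 + 31 + 30 + 31 + 31 + 30 + 31 + 30 + 31 + 31 + 29 + 31 + 30 + 31 + 30 + 31 + 31 + 30 + 31 + 30 + 31 + 31 + 28 + 31 + 30 + 31 + 30 + 31 + 31 + 30 + 31 + 30 + 31 + 31 + 28 + 31 + 30 + 20 = 1607.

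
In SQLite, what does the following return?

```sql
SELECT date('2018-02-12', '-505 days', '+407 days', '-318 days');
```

Applying '-505 days' to 2018-02-12: counting 505 days back gives 2016-09-25.
Applying '+407 days' to 2016-09-25: counting 407 days forward gives 2017-11-06.
Applying '-318 days' to 2017-11-06: counting 318 days back gives 2016-12-23.

2016-12-23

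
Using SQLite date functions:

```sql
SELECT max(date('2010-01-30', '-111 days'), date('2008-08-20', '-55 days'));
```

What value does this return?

date('2010-01-30', '-111 days') → 2009-10-11.
date('2008-08-20', '-55 days') → 2008-06-26.
Later of the two is 2009-10-11.

2009-10-11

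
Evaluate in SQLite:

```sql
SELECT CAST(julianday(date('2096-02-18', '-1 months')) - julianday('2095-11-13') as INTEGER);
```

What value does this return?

Adding -1 month to 2096-02-18 gives 2096-01-18.
17 days remain in November 2095 after the 13th (30 − 13).
December 2095: 31 days.
Then 18 days into January 2096.
Total: 17 + 31 + 18 = 66.

66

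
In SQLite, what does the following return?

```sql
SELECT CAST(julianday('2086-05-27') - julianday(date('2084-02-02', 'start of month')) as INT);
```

`start of month` rewinds 2084-02-02 to 2084-02-01.
28 days remain in February 2084 after the 1st (29 − 1).
Full months from March 2084 through April 2086 contribute their day counts.
Then 27 days into May 2086.
Total: 28 + 31 + 30 + 31 + 30 + 31 + 31 + 30 + 31 + 30 + 31 + 31 + 28 + 31 + 30 + 31 + 30 + 31 + 31 + 30 + 31 + 30 + 31 + 31 + 28 + 31 + 30 + 27 = 846.

846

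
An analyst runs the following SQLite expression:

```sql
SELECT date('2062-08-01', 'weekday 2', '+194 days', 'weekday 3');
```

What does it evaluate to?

2063-02-14

`weekday 2` advances to the next Tuesday; 2062-08-01 is already a Tuesday, so it stays at 2062-08-01.
Applying '+194 days' to 2062-08-01: counting 194 days forward gives 2063-02-11.
`weekday 3` advances to the next Wednesday; 2063-02-11 is a Sunday, so it moves forward to 2063-02-14.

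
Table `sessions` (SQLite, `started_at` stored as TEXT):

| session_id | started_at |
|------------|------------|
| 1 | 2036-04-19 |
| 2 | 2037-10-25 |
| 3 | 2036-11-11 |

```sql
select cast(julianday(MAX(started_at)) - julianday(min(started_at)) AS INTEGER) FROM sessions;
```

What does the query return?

554

MIN = 2036-04-19, MAX = 2037-10-25.
11 days remain in April 2036 after the 19th (30 − 19).
Full months from May 2036 through September 2037 contribute their day counts.
Then 25 days into October 2037.
Total: 11 + 31 + 30 + 31 + 31 + 30 + 31 + 30 + 31 + 31 + 28 + 31 + 30 + 31 + 30 + 31 + 31 + 30 + 25 = 554.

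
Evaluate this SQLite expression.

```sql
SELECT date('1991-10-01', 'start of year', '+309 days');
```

1991-11-06

`start of year` rewinds 1991-10-01 to 1991-01-01.
Applying '+309 days' to 1991-01-01: counting 309 days forward gives 1991-11-06.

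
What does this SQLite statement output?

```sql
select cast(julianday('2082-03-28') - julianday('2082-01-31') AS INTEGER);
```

56

0 days remain in January 2082 after the 31st (31 − 31).
February 2082: 28 days.
Then 28 days into March 2082.
Total: 0 + 28 + 28 = 56.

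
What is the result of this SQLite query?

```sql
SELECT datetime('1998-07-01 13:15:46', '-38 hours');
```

1998-06-29 23:15:46

-38 hours from 1998-07-01 13:15:46 is 1998-06-29 23:15:46 (crosses midnight).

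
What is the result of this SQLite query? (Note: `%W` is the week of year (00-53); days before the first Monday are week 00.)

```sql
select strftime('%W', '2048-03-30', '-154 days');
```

43

First apply '-154 days': 2048-03-30 → 2047-10-28.
2047-10-28 is a Monday. SQLite's %W counts Mondays since the year started; the result is 43.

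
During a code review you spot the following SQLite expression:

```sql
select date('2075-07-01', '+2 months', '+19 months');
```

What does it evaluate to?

Adding +2 months to 2075-07-01 gives 2075-09-01.
Adding +19 months to 2075-09-01 gives 2077-04-01.

2077-04-01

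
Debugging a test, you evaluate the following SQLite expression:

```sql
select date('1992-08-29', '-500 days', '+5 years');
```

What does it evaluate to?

Applying '-500 days' to 1992-08-29: counting 500 days back gives 1991-04-17.
Adding +5 years to 1991-04-17 gives 1996-04-17.

1996-04-17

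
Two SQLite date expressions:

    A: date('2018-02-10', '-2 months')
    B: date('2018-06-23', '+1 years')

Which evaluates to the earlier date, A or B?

A

A = 2017-12-10.
B = 2019-06-23.
A is earlier.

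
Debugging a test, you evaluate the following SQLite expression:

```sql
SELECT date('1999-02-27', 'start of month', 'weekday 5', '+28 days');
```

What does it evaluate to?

1999-03-05

`start of month` rewinds 1999-02-27 to 1999-02-01.
`weekday 5` advances to the next Friday; 1999-02-01 is a Monday, so it moves forward to 1999-02-05.
February 1999 has 28 days; 23 remain after the 5th, so 24 days reach 1999-03-01.
Advancing 4 more days within March lands on 1999-03-05.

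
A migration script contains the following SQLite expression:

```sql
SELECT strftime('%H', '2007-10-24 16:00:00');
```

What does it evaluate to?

`%H` extracts the 2-digit hour (00-23): 16.

16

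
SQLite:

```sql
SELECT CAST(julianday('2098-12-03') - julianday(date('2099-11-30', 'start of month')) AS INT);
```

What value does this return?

`start of month` rewinds 2099-11-30 to 2099-11-01.
28 days remain in December 2098 after the 3rd (31 − 3).
Full months from January 2099 through October 2099 contribute their day counts.
Then 1 day into November 2099.
Total: 28 + 31 + 28 + 31 + 30 + 31 + 30 + 31 + 31 + 30 + 31 + 1 = 333.
The subtraction is earlier − later, so the result is −333 → -333.

-333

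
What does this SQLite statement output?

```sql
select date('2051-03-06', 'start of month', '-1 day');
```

`start of month` rewinds 2051-03-06 to 2051-03-01.
Going back 1 day from 2051-03-01 reaches 2051-02-28 (last day of February, 28 days).

2051-02-28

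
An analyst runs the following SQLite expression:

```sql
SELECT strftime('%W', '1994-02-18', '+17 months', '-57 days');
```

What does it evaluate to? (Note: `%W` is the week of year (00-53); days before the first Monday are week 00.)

First apply '+17 months', '-57 days': 1994-02-18 → 1995-05-22.
1995-05-22 is a Monday. SQLite's %W counts Mondays since the year started; the result is 21.

21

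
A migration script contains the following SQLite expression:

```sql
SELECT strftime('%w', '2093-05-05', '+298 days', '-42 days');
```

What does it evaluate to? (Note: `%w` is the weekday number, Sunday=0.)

6

First apply '+298 days', '-42 days': 2093-05-05 → 2094-01-16.
2094-01-16 is a Saturday; with Sunday=0 that is 6.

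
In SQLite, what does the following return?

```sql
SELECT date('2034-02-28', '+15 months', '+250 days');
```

Adding +15 months to 2034-02-28 gives 2035-05-28.
Applying '+250 days' to 2035-05-28: counting 250 days forward gives 2036-02-02.

2036-02-02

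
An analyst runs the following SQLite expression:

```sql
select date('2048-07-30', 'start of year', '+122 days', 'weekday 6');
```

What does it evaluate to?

`start of year` rewinds 2048-07-30 to 2048-01-01.
Applying '+122 days' to 2048-01-01: counting 122 days forward gives 2048-05-02.
`weekday 6` advances to the next Saturday; 2048-05-02 is already a Saturday, so it stays at 2048-05-02.

2048-05-02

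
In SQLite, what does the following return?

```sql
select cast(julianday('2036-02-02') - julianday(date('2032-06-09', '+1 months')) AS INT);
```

Adding +1 month to 2032-06-09 gives 2032-07-09.
22 days remain in July 2032 after the 9th (31 − 9).
Full months from August 2032 through January 2036 contribute their day counts.
Then 2 days into February 2036.
Total: 22 + 31 + 30 + 31 + 30 + 31 + 31 + 28 + 31 + 30 + 31 + 30 + 31 + 31 + 30 + 31 + 30 + 31 + 31 + 28 + 31 + 30 + 31 + 30 + 31 + 31 + 30 + 31 + 30 + 31 + 31 + 28 + 31 + 30 + 31 + 30 + 31 + 31 + 30 + 31 + 30 + 31 + 31 + 2 = 1303.

1303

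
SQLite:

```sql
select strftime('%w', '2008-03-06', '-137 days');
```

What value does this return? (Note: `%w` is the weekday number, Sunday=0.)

0

First apply '-137 days': 2008-03-06 → 2007-10-21.
2007-10-21 is a Sunday; with Sunday=0 that is 0.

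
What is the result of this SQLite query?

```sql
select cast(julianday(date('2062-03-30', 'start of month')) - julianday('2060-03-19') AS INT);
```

`start of month` rewinds 2062-03-30 to 2062-03-01.
12 days remain in March 2060 after the 19th (31 − 19).
Full months from April 2060 through February 2062 contribute their day counts.
Then 1 day into March 2062.
Total: 12 + 30 + 31 + 30 + 31 + 31 + 30 + 31 + 30 + 31 + 31 + 28 + 31 + 30 + 31 + 30 + 31 + 31 + 30 + 31 + 30 + 31 + 31 + 28 + 1 = 712.

712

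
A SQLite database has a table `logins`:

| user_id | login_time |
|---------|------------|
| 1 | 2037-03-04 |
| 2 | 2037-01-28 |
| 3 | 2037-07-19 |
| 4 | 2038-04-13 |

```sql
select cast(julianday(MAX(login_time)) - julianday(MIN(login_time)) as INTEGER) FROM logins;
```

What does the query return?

MIN = 2037-01-28, MAX = 2038-04-13.
3 days remain in January 2037 after the 28th (31 − 28).
Full months from February 2037 through March 2038 contribute their day counts.
Then 13 days into April 2038.
Total: 3 + 28 + 31 + 30 + 31 + 30 + 31 + 31 + 30 + 31 + 30 + 31 + 31 + 28 + 31 + 13 = 440.

440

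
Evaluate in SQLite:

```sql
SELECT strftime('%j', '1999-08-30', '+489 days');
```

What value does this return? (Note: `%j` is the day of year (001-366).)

First apply '+489 days': 1999-08-30 → 2000-12-31.
Day-of-year for 2000-12-31: days since 2000-01-01 inclusive = 366, zero-padded to 366.

366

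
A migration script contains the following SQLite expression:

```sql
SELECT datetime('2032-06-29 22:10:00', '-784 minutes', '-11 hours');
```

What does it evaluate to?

784 minutes = 13h 4m; -784 minutes from 2032-06-29 22:10:00 is 2032-06-29 09:06:00.
-11 hours from 2032-06-29 09:06:00 is 2032-06-28 22:06:00 (crosses midnight).

2032-06-28 22:06:00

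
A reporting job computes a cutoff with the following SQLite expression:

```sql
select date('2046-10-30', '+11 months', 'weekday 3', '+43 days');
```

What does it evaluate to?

Adding +11 months to 2046-10-30 gives 2047-09-30.
`weekday 3` advances to the next Wednesday; 2047-09-30 is a Monday, so it moves forward to 2047-10-02.
Applying '+43 days' to 2047-10-02: counting 43 days forward gives 2047-11-14.

2047-11-14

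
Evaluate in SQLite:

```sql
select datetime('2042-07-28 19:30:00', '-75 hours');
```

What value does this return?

-75 hours from 2042-07-28 19:30:00 is 2042-07-25 16:30:00 (crosses midnight).

2042-07-25 16:30:00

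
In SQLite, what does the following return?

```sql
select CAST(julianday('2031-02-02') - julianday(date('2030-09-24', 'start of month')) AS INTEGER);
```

`start of month` rewinds 2030-09-24 to 2030-09-01.
29 days remain in September 2030 after the 1st (30 − 1).
October 2030: 31 days.
November 2030: 30 days.
December 2030: 31 days.
January 2031: 31 days.
Then 2 days into February 2031.
Total: 29 + 31 + 30 + 31 + 31 + 2 = 154.

154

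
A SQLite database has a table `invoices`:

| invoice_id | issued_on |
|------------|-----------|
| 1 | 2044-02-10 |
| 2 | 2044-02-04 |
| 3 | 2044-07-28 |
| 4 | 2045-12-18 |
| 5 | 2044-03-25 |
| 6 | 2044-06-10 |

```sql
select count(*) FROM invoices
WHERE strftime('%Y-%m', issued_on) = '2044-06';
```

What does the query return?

Rows with year-month 2044-06: 2044-06-10 → 1.

1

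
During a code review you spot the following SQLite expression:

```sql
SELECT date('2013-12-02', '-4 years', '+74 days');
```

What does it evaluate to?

2010-02-14

Adding -4 years to 2013-12-02 gives 2009-12-02.
Applying '+74 days' to 2009-12-02: counting 74 days forward gives 2010-02-14.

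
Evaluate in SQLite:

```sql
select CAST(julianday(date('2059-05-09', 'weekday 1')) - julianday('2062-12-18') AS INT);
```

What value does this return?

-1316

`weekday 1` advances to the next Monday; 2059-05-09 is a Friday, so it moves forward to 2059-05-12.
19 days remain in May 2059 after the 12th (31 − 12).
Full months from June 2059 through November 2062 contribute their day counts.
Then 18 days into December 2062.
Total: 19 + 30 + 31 + 31 + 30 + 31 + 30 + 31 + 31 + 29 + 31 + 30 + 31 + 30 + 31 + 31 + 30 + 31 + 30 + 31 + 31 + 28 + 31 + 30 + 31 + 30 + 31 + 31 + 30 + 31 + 30 + 31 + 31 + 28 + 31 + 30 + 31 + 30 + 31 + 31 + 30 + 31 + 30 + 18 = 1316.
The subtraction is earlier − later, so the result is −1316 → -1316.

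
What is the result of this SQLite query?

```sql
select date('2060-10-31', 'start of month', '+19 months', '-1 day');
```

2062-04-30

`start of month` rewinds 2060-10-31 to 2060-10-01.
Adding +19 months to 2060-10-01 gives 2062-05-01.
Going back 1 day from 2062-05-01 reaches 2062-04-30 (last day of April, 30 days).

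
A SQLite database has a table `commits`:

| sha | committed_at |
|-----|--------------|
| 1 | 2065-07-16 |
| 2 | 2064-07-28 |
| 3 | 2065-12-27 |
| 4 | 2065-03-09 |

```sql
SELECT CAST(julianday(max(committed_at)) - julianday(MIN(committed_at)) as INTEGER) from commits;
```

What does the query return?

MIN = 2064-07-28, MAX = 2065-12-27.
3 days remain in July 2064 after the 28th (31 − 28).
Full months from August 2064 through November 2065 contribute their day counts.
Then 27 days into December 2065.
Total: 3 + 31 + 30 + 31 + 30 + 31 + 31 + 28 + 31 + 30 + 31 + 30 + 31 + 31 + 30 + 31 + 30 + 27 = 517.

517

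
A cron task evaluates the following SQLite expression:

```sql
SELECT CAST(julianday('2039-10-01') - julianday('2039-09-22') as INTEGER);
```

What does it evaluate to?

8 days remain in September 2039 after the 22nd (30 − 22).
Then 1 day into October 2039.
Total: 8 + 1 = 9.

9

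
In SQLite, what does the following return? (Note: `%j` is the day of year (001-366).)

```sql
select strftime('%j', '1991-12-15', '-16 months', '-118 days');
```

First apply '-16 months', '-118 days': 1991-12-15 → 1990-04-19.
Day-of-year for 1990-04-19: days since 1990-01-01 inclusive = 109, zero-padded to 109.

109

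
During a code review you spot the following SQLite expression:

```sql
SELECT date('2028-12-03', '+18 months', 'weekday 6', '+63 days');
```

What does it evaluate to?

2030-08-10

Adding +18 months to 2028-12-03 gives 2030-06-03.
`weekday 6` advances to the next Saturday; 2030-06-03 is a Monday, so it moves forward to 2030-06-08.
Applying '+63 days' to 2030-06-08: counting 63 days forward gives 2030-08-10.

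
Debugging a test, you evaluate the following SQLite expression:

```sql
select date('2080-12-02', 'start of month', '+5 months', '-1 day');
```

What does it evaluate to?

`start of month` rewinds 2080-12-02 to 2080-12-01.
Adding +5 months to 2080-12-01 gives 2081-05-01.
Going back 1 day from 2081-05-01 reaches 2081-04-30 (last day of April, 30 days).

2081-04-30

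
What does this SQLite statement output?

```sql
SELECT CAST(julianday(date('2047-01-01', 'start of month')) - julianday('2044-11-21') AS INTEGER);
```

771

`start of month` rewinds 2047-01-01 to 2047-01-01.
9 days remain in November 2044 after the 21st (30 − 21).
Full months from December 2044 through December 2046 contribute their day counts.
Then 1 day into January 2047.
Total: 9 + 31 + 31 + 28 + 31 + 30 + 31 + 30 + 31 + 31 + 30 + 31 + 30 + 31 + 31 + 28 + 31 + 30 + 31 + 30 + 31 + 31 + 30 + 31 + 30 + 31 + 1 = 771.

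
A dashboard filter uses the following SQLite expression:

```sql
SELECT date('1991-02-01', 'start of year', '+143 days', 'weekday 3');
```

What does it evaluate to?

`start of year` rewinds 1991-02-01 to 1991-01-01.
Applying '+143 days' to 1991-01-01: counting 143 days forward gives 1991-05-24.
`weekday 3` advances to the next Wednesday; 1991-05-24 is a Friday, so it moves forward to 1991-05-29.

1991-05-29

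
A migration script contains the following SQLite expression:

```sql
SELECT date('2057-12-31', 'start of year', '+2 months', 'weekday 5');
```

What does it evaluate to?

`start of year` rewinds 2057-12-31 to 2057-01-01.
Adding +2 months to 2057-01-01 gives 2057-03-01.
`weekday 5` advances to the next Friday; 2057-03-01 is a Thursday, so it moves forward to 2057-03-02.

2057-03-02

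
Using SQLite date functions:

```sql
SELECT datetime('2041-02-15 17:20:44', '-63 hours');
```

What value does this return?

2041-02-13 02:20:44

-63 hours from 2041-02-15 17:20:44 is 2041-02-13 02:20:44 (crosses midnight).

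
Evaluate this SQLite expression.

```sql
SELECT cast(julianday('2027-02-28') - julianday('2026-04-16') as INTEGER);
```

318

14 days remain in April 2026 after the 16th (30 − 16).
Full months from May 2026 through January 2027 contribute their day counts.
Then 28 days into February 2027.
Total: 14 + 31 + 30 + 31 + 31 + 30 + 31 + 30 + 31 + 31 + 28 = 318.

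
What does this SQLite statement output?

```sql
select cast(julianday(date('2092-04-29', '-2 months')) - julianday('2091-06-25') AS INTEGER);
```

Adding -2 months to 2092-04-29 gives 2092-02-29.
5 days remain in June 2091 after the 25th (30 − 25).
Full months from July 2091 through January 2092 contribute their day counts.
Then 29 days into February 2092.
Total: 5 + 31 + 31 + 30 + 31 + 30 + 31 + 31 + 29 = 249.

249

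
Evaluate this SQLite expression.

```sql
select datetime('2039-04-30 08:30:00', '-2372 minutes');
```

2039-04-28 16:58:00

2372 minutes = 39h 32m; -2372 minutes from 2039-04-30 08:30:00 is 2039-04-28 16:58:00 (crosses midnight).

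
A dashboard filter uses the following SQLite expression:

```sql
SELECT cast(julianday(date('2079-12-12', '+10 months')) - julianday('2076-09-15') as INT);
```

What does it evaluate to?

Adding +10 months to 2079-12-12 gives 2080-10-12.
15 days remain in September 2076 after the 15th (30 − 15).
Full months from October 2076 through September 2080 contribute their day counts.
Then 12 days into October 2080.
Total: 15 + 31 + 30 + 31 + 31 + 28 + 31 + 30 + 31 + 30 + 31 + 31 + 30 + 31 + 30 + 31 + 31 + 28 + 31 + 30 + 31 + 30 + 31 + 31 + 30 + 31 + 30 + 31 + 31 + 28 + 31 + 30 + 31 + 30 + 31 + 31 + 30 + 31 + 30 + 31 + 31 + 29 + 31 + 30 + 31 + 30 + 31 + 31 + 30 + 12 = 1488.

1488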